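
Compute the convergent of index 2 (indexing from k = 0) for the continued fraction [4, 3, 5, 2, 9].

Using pₖ = aₖpₖ₋₁ + pₖ₋₂, qₖ = aₖqₖ₋₁ + qₖ₋₂ (with p₋₁=1, p₋₂=0, q₋₁=0, q₋₂=1):
  k=0: a=4, p=4, q=1
  k=1: a=3, p=13, q=3
  k=2: a=5, p=69, q=16

69/16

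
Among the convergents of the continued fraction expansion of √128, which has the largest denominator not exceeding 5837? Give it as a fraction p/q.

√128 = [11; 3, 5, 3, 22, …] (period length 4).
Convergents:
  p_0/q_0 = 11/1
  p_1/q_1 = 34/3
  p_2/q_2 = 181/16
  p_3/q_3 = 577/51
  p_4/q_4 = 12875/1138
  p_5/q_5 = 39202/3465
  p_6/q_6 = 208885/18463
q_5 = 3465 ≤ 5837 < 18463 = q_6, so the answer is 39202/3465.

39202/3465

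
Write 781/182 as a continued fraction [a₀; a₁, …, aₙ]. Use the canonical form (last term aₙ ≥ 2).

[4; 3, 2, 3, 3, 2]

781 = 4·182 + 53
182 = 3·53 + 23
53 = 2·23 + 7
23 = 3·7 + 2
7 = 3·2 + 1
2 = 2·1 + 0  (stop)
So 781/182 = [4; 3, 2, 3, 3, 2].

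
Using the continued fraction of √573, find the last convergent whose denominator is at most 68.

383/16

√573 = [23; 1, 14, 1, 46, …] (period length 4).
Convergents:
  p_0/q_0 = 23/1
  p_1/q_1 = 24/1
  p_2/q_2 = 359/15
  p_3/q_3 = 383/16
  p_4/q_4 = 17977/751
q_3 = 16 ≤ 68 < 751 = q_4, so the answer is 383/16.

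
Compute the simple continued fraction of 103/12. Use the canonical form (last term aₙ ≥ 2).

[8; 1, 1, 2, 2]

103 = 8*12 + 7
12 = 1*7 + 5
7 = 1*5 + 2
5 = 2*2 + 1
2 = 2*1 + 0  (stop)
So 103/12 = [8; 1, 1, 2, 2].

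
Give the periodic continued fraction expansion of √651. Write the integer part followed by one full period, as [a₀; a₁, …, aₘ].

a₀ = ⌊√651⌋ = 25.

[25; 1, 1, 16, 1, 1, 50]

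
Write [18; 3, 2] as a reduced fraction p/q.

128/7

Fold from the inside: start with 2/1.
  3 + 1/2 = 7/2
  18 + 2/7 = 128/7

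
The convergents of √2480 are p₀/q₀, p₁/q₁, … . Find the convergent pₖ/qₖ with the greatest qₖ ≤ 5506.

√2480 = [49; 1, 3, 1, 98, …] (period length 4).
Convergents:
  p_0/q_0 = 49/1
  p_1/q_1 = 50/1
  p_2/q_2 = 199/4
  p_3/q_3 = 249/5
  p_4/q_4 = 24601/494
  p_5/q_5 = 24850/499
  p_6/q_6 = 99151/1991
  p_7/q_7 = 124001/2490
  p_8/q_8 = 12251249/246011
q_7 = 2490 ≤ 5506 < 246011 = q_8, so the answer is 124001/2490.

124001/2490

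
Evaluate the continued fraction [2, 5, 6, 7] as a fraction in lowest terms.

487/222

Fold from the inside: start with 7/1.
  6 + 1/7 = 43/7
  5 + 7/43 = 222/43
  2 + 43/222 = 487/222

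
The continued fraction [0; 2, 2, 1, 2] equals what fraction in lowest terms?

8/19

Using pₖ = aₖpₖ₋₁ + pₖ₋₂ and qₖ = aₖqₖ₋₁ + qₖ₋₂:
  k=0: a=0, p=0, q=1
  k=1: a=2, p=1, q=2
  k=2: a=2, p=2, q=5
  k=3: a=1, p=3, q=7
  k=4: a=2, p=8, q=19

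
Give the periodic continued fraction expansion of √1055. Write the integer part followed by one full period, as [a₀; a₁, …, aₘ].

a₀ = ⌊√1055⌋ = 32.
With m₀=0, d₀=1 and mₖ₊₁ = dₖaₖ − mₖ, dₖ₊₁ = (n − mₖ₊₁²)/dₖ, aₖ₊₁ = ⌊(a₀+mₖ₊₁)/dₖ₊₁⌋:
  k=1: m=32, d=31, a=2
  k=2: m=30, d=5, a=12
  k=3: m=30, d=31, a=2
  k=4: m=32, d=1, a=64
d=1 and a=2a₀=64 at k=4, so the next step gives (m, d) = (32, 31) again — its k=1 value — and the period has length 4.

[32; 2, 12, 2, 64]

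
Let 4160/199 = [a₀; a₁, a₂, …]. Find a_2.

4160 = 20·199 + 180   →  a_0 = 20
199 = 1·180 + 19   →  a_1 = 1
180 = 9·19 + 9   →  a_2 = 9

9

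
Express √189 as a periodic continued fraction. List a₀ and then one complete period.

a₀ = ⌊√189⌋ = 13.

[13; 1, 2, 1, 26]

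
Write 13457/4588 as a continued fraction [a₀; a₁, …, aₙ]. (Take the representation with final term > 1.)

13457 = 2·4588 + 4281
4588 = 1·4281 + 307
4281 = 13·307 + 290
307 = 1·290 + 17
290 = 17·17 + 1
17 = 17·1 + 0  (stop)
So 13457/4588 = [2; 1, 13, 1, 17, 17].

[2; 1, 13, 1, 17, 17]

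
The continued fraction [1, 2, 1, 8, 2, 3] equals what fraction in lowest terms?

257/191

Using pₖ = aₖpₖ₋₁ + pₖ₋₂ and qₖ = aₖqₖ₋₁ + qₖ₋₂:
  k=0: a=1, p=1, q=1
  k=1: a=2, p=3, q=2
  k=2: a=1, p=4, q=3
  k=3: a=8, p=35, q=26
  k=4: a=2, p=74, q=55
  k=5: a=3, p=257, q=191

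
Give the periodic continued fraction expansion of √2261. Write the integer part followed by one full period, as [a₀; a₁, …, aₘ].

a₀ = ⌊√2261⌋ = 47.

[47; 1, 1, 4, 1, 1, 94]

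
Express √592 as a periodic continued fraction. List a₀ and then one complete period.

a₀ = ⌊√592⌋ = 24.

[24; 3, 48]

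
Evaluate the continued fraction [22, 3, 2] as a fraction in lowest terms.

Using pₖ = aₖpₖ₋₁ + pₖ₋₂ and qₖ = aₖqₖ₋₁ + qₖ₋₂:
  k=0: a=22, p=22, q=1
  k=1: a=3, p=67, q=3
  k=2: a=2, p=156, q=7

156/7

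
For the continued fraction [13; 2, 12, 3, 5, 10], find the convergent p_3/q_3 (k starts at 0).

1038/77

Using pₖ = aₖpₖ₋₁ + pₖ₋₂, qₖ = aₖqₖ₋₁ + qₖ₋₂ (with p₋₁=1, p₋₂=0, q₋₁=0, q₋₂=1):
  k=0: a=13, p=13, q=1
  k=1: a=2, p=27, q=2
  k=2: a=12, p=337, q=25
  k=3: a=3, p=1038, q=77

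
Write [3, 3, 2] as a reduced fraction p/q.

Using pₖ = aₖpₖ₋₁ + pₖ₋₂ and qₖ = aₖqₖ₋₁ + qₖ₋₂:
  k=0: a=3, p=3, q=1
  k=1: a=3, p=10, q=3
  k=2: a=2, p=23, q=7

23/7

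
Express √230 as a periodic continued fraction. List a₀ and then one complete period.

[15; 6, 30]

a₀ = ⌊√230⌋ = 15.
With m₀=0, d₀=1 and mₖ₊₁ = dₖaₖ − mₖ, dₖ₊₁ = (n − mₖ₊₁²)/dₖ, aₖ₊₁ = ⌊(a₀+mₖ₊₁)/dₖ₊₁⌋:
  k=1: m=15, d=5, a=6
  k=2: m=15, d=1, a=30
d=1 and a=2a₀=30 at k=2, so the next step gives (m, d) = (15, 5) again — its k=1 value — and the period has length 2.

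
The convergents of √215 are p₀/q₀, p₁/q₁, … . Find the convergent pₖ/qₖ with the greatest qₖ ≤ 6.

√215 = [14; 1, 1, 1, 28, …] (period length 4).
Convergents:
  p_0/q_0 = 14/1
  p_1/q_1 = 15/1
  p_2/q_2 = 29/2
  p_3/q_3 = 44/3
  p_4/q_4 = 1261/86
q_3 = 3 ≤ 6 < 86 = q_4, so the answer is 44/3.

44/3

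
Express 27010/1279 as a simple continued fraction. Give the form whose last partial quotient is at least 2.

27010 = 21·1279 + 151
1279 = 8·151 + 71
151 = 2·71 + 9
71 = 7·9 + 8
9 = 1·8 + 1
8 = 8·1 + 0  (stop)
So 27010/1279 = [21; 8, 2, 7, 1, 8].

[21; 8, 2, 7, 1, 8]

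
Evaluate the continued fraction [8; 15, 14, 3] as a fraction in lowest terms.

5227/648

Fold from the inside: start with 3/1.
  14 + 1/3 = 43/3
  15 + 3/43 = 648/43
  8 + 43/648 = 5227/648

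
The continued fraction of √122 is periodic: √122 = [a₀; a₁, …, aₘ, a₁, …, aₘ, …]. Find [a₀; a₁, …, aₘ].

a₀ = ⌊√122⌋ = 11.
With m₀=0, d₀=1 and mₖ₊₁ = dₖaₖ − mₖ, dₖ₊₁ = (n − mₖ₊₁²)/dₖ, aₖ₊₁ = ⌊(a₀+mₖ₊₁)/dₖ₊₁⌋:
  k=1: m=11, d=1, a=22
d=1 and a=2a₀=22 at k=1, so the next step gives (m, d) = (11, 1) again — its k=1 value — and the period has length 1.

[11; 22]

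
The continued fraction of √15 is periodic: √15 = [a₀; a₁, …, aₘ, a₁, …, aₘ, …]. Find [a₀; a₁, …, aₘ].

a₀ = ⌊√15⌋ = 3.

[3; 1, 6]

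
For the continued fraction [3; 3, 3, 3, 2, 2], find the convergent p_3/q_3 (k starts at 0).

109/33

Using pₖ = aₖpₖ₋₁ + pₖ₋₂, qₖ = aₖqₖ₋₁ + qₖ₋₂ (with p₋₁=1, p₋₂=0, q₋₁=0, q₋₂=1):
  k=0: a=3, p=3, q=1
  k=1: a=3, p=10, q=3
  k=2: a=3, p=33, q=10
  k=3: a=3, p=109, q=33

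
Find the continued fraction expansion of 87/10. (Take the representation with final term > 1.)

87 = 8×10 + 7
10 = 1×7 + 3
7 = 2×3 + 1
3 = 3×1 + 0  (stop)
So 87/10 = [8; 1, 2, 3].

[8; 1, 2, 3]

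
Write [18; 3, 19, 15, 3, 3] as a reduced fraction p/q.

163189/8904

Using pₖ = aₖpₖ₋₁ + pₖ₋₂ and qₖ = aₖqₖ₋₁ + qₖ₋₂:
  k=0: a=18, p=18, q=1
  k=1: a=3, p=55, q=3
  k=2: a=19, p=1063, q=58
  k=3: a=15, p=16000, q=873
  k=4: a=3, p=49063, q=2677
  k=5: a=3, p=163189, q=8904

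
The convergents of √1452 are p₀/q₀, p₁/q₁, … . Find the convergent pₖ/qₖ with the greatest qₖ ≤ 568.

14137/371

√1452 = [38; 9, 1, 1, 18, 1, 1, 9, 76, …] (period length 8).
Convergents:
  p_0/q_0 = 38/1
  p_1/q_1 = 343/9
  p_2/q_2 = 381/10
  p_3/q_3 = 724/19
  p_4/q_4 = 13413/352
  p_5/q_5 = 14137/371
  p_6/q_6 = 27550/723
q_5 = 371 ≤ 568 < 723 = q_6, so the answer is 14137/371.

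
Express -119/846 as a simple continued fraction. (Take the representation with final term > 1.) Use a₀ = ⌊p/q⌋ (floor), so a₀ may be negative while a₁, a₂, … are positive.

-119 = -1×846 + 727
846 = 1×727 + 119
727 = 6×119 + 13
119 = 9×13 + 2
13 = 6×2 + 1
2 = 2×1 + 0  (stop)
So -119/846 = [-1; 1, 6, 9, 6, 2].

[-1; 1, 6, 9, 6, 2]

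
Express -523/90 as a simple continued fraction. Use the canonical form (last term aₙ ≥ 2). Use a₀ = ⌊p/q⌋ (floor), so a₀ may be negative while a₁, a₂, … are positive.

[-6; 5, 3, 2, 2]

-523 = -6×90 + 17
90 = 5×17 + 5
17 = 3×5 + 2
5 = 2×2 + 1
2 = 2×1 + 0  (stop)
So -523/90 = [-6; 5, 3, 2, 2].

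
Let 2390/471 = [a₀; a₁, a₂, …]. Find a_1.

2390 = 5·471 + 35   →  a_0 = 5
471 = 13·35 + 16   →  a_1 = 13

13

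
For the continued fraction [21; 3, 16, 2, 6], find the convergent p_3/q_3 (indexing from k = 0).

2154/101

Using pₖ = aₖpₖ₋₁ + pₖ₋₂, qₖ = aₖqₖ₋₁ + qₖ₋₂ (with p₋₁=1, p₋₂=0, q₋₁=0, q₋₂=1):
  k=0: a=21, p=21, q=1
  k=1: a=3, p=64, q=3
  k=2: a=16, p=1045, q=49
  k=3: a=2, p=2154, q=101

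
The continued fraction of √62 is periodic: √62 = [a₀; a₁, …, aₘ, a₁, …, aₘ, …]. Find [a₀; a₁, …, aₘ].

[7; 1, 6, 1, 14]

a₀ = ⌊√62⌋ = 7.
With m₀=0, d₀=1 and mₖ₊₁ = dₖaₖ − mₖ, dₖ₊₁ = (n − mₖ₊₁²)/dₖ, aₖ₊₁ = ⌊(a₀+mₖ₊₁)/dₖ₊₁⌋:
  k=1: m=7, d=13, a=1
  k=2: m=6, d=2, a=6
  k=3: m=6, d=13, a=1
  k=4: m=7, d=1, a=14
d=1 and a=2a₀=14 at k=4, so the next step gives (m, d) = (7, 13) again — its k=1 value — and the period has length 4.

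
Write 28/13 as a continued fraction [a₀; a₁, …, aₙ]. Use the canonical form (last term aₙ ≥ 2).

[2; 6, 2]

28 = 2×13 + 2
13 = 6×2 + 1
2 = 2×1 + 0  (stop)
So 28/13 = [2; 6, 2].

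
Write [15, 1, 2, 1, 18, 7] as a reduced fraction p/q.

Fold from the inside: start with 7/1.
  18 + 1/7 = 127/7
  1 + 7/127 = 134/127
  2 + 127/134 = 395/134
  1 + 134/395 = 529/395
  15 + 395/529 = 8330/529

8330/529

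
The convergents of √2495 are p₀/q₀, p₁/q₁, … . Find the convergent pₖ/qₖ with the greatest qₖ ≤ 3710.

99850/1999

√2495 = [49; 1, 18, 1, 98, …] (period length 4).
Convergents:
  p_0/q_0 = 49/1
  p_1/q_1 = 50/1
  p_2/q_2 = 949/19
  p_3/q_3 = 999/20
  p_4/q_4 = 98851/1979
  p_5/q_5 = 99850/1999
  p_6/q_6 = 1896151/37961
q_5 = 1999 ≤ 3710 < 37961 = q_6, so the answer is 99850/1999.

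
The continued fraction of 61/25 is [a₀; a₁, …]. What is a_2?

3

61 = 2·25 + 11   →  a_0 = 2
25 = 2·11 + 3   →  a_1 = 2
11 = 3·3 + 2   →  a_2 = 3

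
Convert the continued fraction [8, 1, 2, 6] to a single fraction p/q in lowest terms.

165/19

Fold from the inside: start with 6/1.
  2 + 1/6 = 13/6
  1 + 6/13 = 19/13
  8 + 13/19 = 165/19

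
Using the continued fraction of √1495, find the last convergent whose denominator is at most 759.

26911/696

√1495 = [38; 1, 1, 1, 76, …] (period length 4).
Convergents:
  p_0/q_0 = 38/1
  p_1/q_1 = 39/1
  p_2/q_2 = 77/2
  p_3/q_3 = 116/3
  p_4/q_4 = 8893/230
  p_5/q_5 = 9009/233
  p_6/q_6 = 17902/463
  p_7/q_7 = 26911/696
  p_8/q_8 = 2063138/53359
q_7 = 696 ≤ 759 < 53359 = q_8, so the answer is 26911/696.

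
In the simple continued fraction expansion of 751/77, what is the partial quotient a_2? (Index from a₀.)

3

751 = 9·77 + 58   →  a_0 = 9
77 = 1·58 + 19   →  a_1 = 1
58 = 3·19 + 1   →  a_2 = 3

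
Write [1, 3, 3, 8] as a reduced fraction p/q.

108/83

Using pₖ = aₖpₖ₋₁ + pₖ₋₂ and qₖ = aₖqₖ₋₁ + qₖ₋₂:
  k=0: a=1, p=1, q=1
  k=1: a=3, p=4, q=3
  k=2: a=3, p=13, q=10
  k=3: a=8, p=108, q=83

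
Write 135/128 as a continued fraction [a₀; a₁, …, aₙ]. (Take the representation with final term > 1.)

[1; 18, 3, 2]

135 = 1·128 + 7
128 = 18·7 + 2
7 = 3·2 + 1
2 = 2·1 + 0  (stop)
So 135/128 = [1; 18, 3, 2].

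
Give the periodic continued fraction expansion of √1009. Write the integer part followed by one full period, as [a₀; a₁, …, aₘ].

[31; 1, 3, 3, 1, 62]

a₀ = ⌊√1009⌋ = 31.
With m₀=0, d₀=1 and mₖ₊₁ = dₖaₖ − mₖ, dₖ₊₁ = (n − mₖ₊₁²)/dₖ, aₖ₊₁ = ⌊(a₀+mₖ₊₁)/dₖ₊₁⌋:
  k=1: m=31, d=48, a=1
  k=2: m=17, d=15, a=3
  k=3: m=28, d=15, a=3
  k=4: m=17, d=48, a=1
  k=5: m=31, d=1, a=62
d=1 and a=2a₀=62 at k=5, so the next step gives (m, d) = (31, 48) again — its k=1 value — and the period has length 5.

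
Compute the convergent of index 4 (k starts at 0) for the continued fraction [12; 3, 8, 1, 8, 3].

Using pₖ = aₖpₖ₋₁ + pₖ₋₂, qₖ = aₖqₖ₋₁ + qₖ₋₂ (with p₋₁=1, p₋₂=0, q₋₁=0, q₋₂=1):
  k=0: a=12, p=12, q=1
  k=1: a=3, p=37, q=3
  k=2: a=8, p=308, q=25
  k=3: a=1, p=345, q=28
  k=4: a=8, p=3068, q=249

3068/249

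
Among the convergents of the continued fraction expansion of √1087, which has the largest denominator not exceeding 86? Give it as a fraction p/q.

1088/33

√1087 = [32; 1, 31, 1, 64, …] (period length 4).
Convergents:
  p_0/q_0 = 32/1
  p_1/q_1 = 33/1
  p_2/q_2 = 1055/32
  p_3/q_3 = 1088/33
  p_4/q_4 = 70687/2144
q_3 = 33 ≤ 86 < 2144 = q_4, so the answer is 1088/33.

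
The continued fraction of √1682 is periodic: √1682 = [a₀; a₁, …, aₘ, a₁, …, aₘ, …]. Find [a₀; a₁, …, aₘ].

[41; 82]

a₀ = ⌊√1682⌋ = 41.
With m₀=0, d₀=1 and mₖ₊₁ = dₖaₖ − mₖ, dₖ₊₁ = (n − mₖ₊₁²)/dₖ, aₖ₊₁ = ⌊(a₀+mₖ₊₁)/dₖ₊₁⌋:
  k=1: m=41, d=1, a=82
d=1 and a=2a₀=82 at k=1, so the next step gives (m, d) = (41, 1) again — its k=1 value — and the period has length 1.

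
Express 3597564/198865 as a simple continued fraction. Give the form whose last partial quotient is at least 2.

3597564 = 18×198865 + 17994
198865 = 11×17994 + 931
17994 = 19×931 + 305
931 = 3×305 + 16
305 = 19×16 + 1
16 = 16×1 + 0  (stop)
So 3597564/198865 = [18; 11, 19, 3, 19, 16].

[18; 11, 19, 3, 19, 16]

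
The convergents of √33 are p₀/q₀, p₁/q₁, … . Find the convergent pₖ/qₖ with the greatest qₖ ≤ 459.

√33 = [5; 1, 2, 1, 10, …] (period length 4).
Convergents:
  p_0/q_0 = 5/1
  p_1/q_1 = 6/1
  p_2/q_2 = 17/3
  p_3/q_3 = 23/4
  p_4/q_4 = 247/43
  p_5/q_5 = 270/47
  p_6/q_6 = 787/137
  p_7/q_7 = 1057/184
  p_8/q_8 = 11357/1977
q_7 = 184 ≤ 459 < 1977 = q_8, so the answer is 1057/184.

1057/184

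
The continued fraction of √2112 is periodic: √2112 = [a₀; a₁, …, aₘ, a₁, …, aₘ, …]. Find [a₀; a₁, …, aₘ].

a₀ = ⌊√2112⌋ = 45.

[45; 1, 21, 1, 90]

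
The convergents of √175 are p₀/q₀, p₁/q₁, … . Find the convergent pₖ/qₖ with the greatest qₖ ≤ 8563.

√175 = [13; 4, 2, 1, 2, 4, 26, …] (period length 6).
Convergents:
  p_0/q_0 = 13/1
  p_1/q_1 = 53/4
  p_2/q_2 = 119/9
  p_3/q_3 = 172/13
  p_4/q_4 = 463/35
  p_5/q_5 = 2024/153
  p_6/q_6 = 53087/4013
  p_7/q_7 = 214372/16205
q_6 = 4013 ≤ 8563 < 16205 = q_7, so the answer is 53087/4013.

53087/4013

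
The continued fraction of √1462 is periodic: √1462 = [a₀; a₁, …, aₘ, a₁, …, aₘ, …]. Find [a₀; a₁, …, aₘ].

[38; 4, 4, 4, 76]

a₀ = ⌊√1462⌋ = 38.
With m₀=0, d₀=1 and mₖ₊₁ = dₖaₖ − mₖ, dₖ₊₁ = (n − mₖ₊₁²)/dₖ, aₖ₊₁ = ⌊(a₀+mₖ₊₁)/dₖ₊₁⌋:
  k=1: m=38, d=18, a=4
  k=2: m=34, d=17, a=4
  k=3: m=34, d=18, a=4
  k=4: m=38, d=1, a=76
d=1 and a=2a₀=76 at k=4, so the next step gives (m, d) = (38, 18) again — its k=1 value — and the period has length 4.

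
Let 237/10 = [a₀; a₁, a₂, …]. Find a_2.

2

237 = 23·10 + 7   →  a_0 = 23
10 = 1·7 + 3   →  a_1 = 1
7 = 2·3 + 1   →  a_2 = 2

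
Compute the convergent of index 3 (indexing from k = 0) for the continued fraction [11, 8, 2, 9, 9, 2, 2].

1790/161

Using pₖ = aₖpₖ₋₁ + pₖ₋₂, qₖ = aₖqₖ₋₁ + qₖ₋₂ (with p₋₁=1, p₋₂=0, q₋₁=0, q₋₂=1):
  k=0: a=11, p=11, q=1
  k=1: a=8, p=89, q=8
  k=2: a=2, p=189, q=17
  k=3: a=9, p=1790, q=161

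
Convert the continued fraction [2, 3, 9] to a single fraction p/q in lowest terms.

Using pₖ = aₖpₖ₋₁ + pₖ₋₂ and qₖ = aₖqₖ₋₁ + qₖ₋₂:
  k=0: a=2, p=2, q=1
  k=1: a=3, p=7, q=3
  k=2: a=9, p=65, q=28

65/28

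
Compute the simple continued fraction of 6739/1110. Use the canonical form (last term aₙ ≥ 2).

6739 = 6·1110 + 79
1110 = 14·79 + 4
79 = 19·4 + 3
4 = 1·3 + 1
3 = 3·1 + 0  (stop)
So 6739/1110 = [6; 14, 19, 1, 3].

[6; 14, 19, 1, 3]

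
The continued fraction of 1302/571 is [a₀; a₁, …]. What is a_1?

1302 = 2·571 + 160   →  a_0 = 2
571 = 3·160 + 91   →  a_1 = 3

3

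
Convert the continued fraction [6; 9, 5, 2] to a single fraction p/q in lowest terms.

617/101

Fold from the inside: start with 2/1.
  5 + 1/2 = 11/2
  9 + 2/11 = 101/11
  6 + 11/101 = 617/101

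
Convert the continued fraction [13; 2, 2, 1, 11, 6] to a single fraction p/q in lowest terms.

Using pₖ = aₖpₖ₋₁ + pₖ₋₂ and qₖ = aₖqₖ₋₁ + qₖ₋₂:
  k=0: a=13, p=13, q=1
  k=1: a=2, p=27, q=2
  k=2: a=2, p=67, q=5
  k=3: a=1, p=94, q=7
  k=4: a=11, p=1101, q=82
  k=5: a=6, p=6700, q=499

6700/499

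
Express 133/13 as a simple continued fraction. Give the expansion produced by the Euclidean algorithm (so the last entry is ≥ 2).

133 = 10×13 + 3
13 = 4×3 + 1
3 = 3×1 + 0  (stop)
So 133/13 = [10; 4, 3].

[10; 4, 3]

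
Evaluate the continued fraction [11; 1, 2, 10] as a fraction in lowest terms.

362/31

Using pₖ = aₖpₖ₋₁ + pₖ₋₂ and qₖ = aₖqₖ₋₁ + qₖ₋₂:
  k=0: a=11, p=11, q=1
  k=1: a=1, p=12, q=1
  k=2: a=2, p=35, q=3
  k=3: a=10, p=362, q=31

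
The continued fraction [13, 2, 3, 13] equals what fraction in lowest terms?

Fold from the inside: start with 13/1.
  3 + 1/13 = 40/13
  2 + 13/40 = 93/40
  13 + 40/93 = 1249/93

1249/93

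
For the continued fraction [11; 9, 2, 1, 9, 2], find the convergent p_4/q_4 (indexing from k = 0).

Using pₖ = aₖpₖ₋₁ + pₖ₋₂, qₖ = aₖqₖ₋₁ + qₖ₋₂ (with p₋₁=1, p₋₂=0, q₋₁=0, q₋₂=1):
  k=0: a=11, p=11, q=1
  k=1: a=9, p=100, q=9
  k=2: a=2, p=211, q=19
  k=3: a=1, p=311, q=28
  k=4: a=9, p=3010, q=271

3010/271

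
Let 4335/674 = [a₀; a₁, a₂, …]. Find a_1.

2

4335 = 6·674 + 291   →  a_0 = 6
674 = 2·291 + 92   →  a_1 = 2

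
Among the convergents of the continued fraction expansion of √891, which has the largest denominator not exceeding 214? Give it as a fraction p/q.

√891 = [29; 1, 5, 1, 1, 1, 5, 1, 58, …] (period length 8).
Convergents:
  p_0/q_0 = 29/1
  p_1/q_1 = 30/1
  p_2/q_2 = 179/6
  p_3/q_3 = 209/7
  p_4/q_4 = 388/13
  p_5/q_5 = 597/20
  p_6/q_6 = 3373/113
  p_7/q_7 = 3970/133
  p_8/q_8 = 233633/7827
q_7 = 133 ≤ 214 < 7827 = q_8, so the answer is 3970/133.

3970/133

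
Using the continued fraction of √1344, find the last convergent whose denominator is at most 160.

√1344 = [36; 1, 1, 1, 17, 1, 1, 1, 72, …] (period length 8).
Convergents:
  p_0/q_0 = 36/1
  p_1/q_1 = 37/1
  p_2/q_2 = 73/2
  p_3/q_3 = 110/3
  p_4/q_4 = 1943/53
  p_5/q_5 = 2053/56
  p_6/q_6 = 3996/109
  p_7/q_7 = 6049/165
q_6 = 109 ≤ 160 < 165 = q_7, so the answer is 3996/109.

3996/109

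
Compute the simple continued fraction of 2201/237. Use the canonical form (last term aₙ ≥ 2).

[9; 3, 2, 16, 2]

2201 = 9·237 + 68
237 = 3·68 + 33
68 = 2·33 + 2
33 = 16·2 + 1
2 = 2·1 + 0  (stop)
So 2201/237 = [9; 3, 2, 16, 2].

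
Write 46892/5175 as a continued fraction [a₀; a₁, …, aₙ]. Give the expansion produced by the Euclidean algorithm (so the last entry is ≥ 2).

46892 = 9·5175 + 317
5175 = 16·317 + 103
317 = 3·103 + 8
103 = 12·8 + 7
8 = 1·7 + 1
7 = 7·1 + 0  (stop)
So 46892/5175 = [9; 16, 3, 12, 1, 7].

[9; 16, 3, 12, 1, 7]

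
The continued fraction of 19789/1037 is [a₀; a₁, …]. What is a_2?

19789 = 19·1037 + 86   →  a_0 = 19
1037 = 12·86 + 5   →  a_1 = 12
86 = 17·5 + 1   →  a_2 = 17

17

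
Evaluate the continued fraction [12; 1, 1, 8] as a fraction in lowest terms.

Fold from the inside: start with 8/1.
  1 + 1/8 = 9/8
  1 + 8/9 = 17/9
  12 + 9/17 = 213/17

213/17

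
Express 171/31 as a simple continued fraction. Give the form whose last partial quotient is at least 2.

171 = 5*31 + 16
31 = 1*16 + 15
16 = 1*15 + 1
15 = 15*1 + 0  (stop)
So 171/31 = [5; 1, 1, 15].

[5; 1, 1, 15]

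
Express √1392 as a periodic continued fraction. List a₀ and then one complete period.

[37; 3, 4, 3, 74]

a₀ = ⌊√1392⌋ = 37.
With m₀=0, d₀=1 and mₖ₊₁ = dₖaₖ − mₖ, dₖ₊₁ = (n − mₖ₊₁²)/dₖ, aₖ₊₁ = ⌊(a₀+mₖ₊₁)/dₖ₊₁⌋:
  k=1: m=37, d=23, a=3
  k=2: m=32, d=16, a=4
  k=3: m=32, d=23, a=3
  k=4: m=37, d=1, a=74
d=1 and a=2a₀=74 at k=4, so the next step gives (m, d) = (37, 23) again — its k=1 value — and the period has length 4.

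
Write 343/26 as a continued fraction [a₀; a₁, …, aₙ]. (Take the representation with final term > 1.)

[13; 5, 5]

343 = 13*26 + 5
26 = 5*5 + 1
5 = 5*1 + 0  (stop)
So 343/26 = [13; 5, 5].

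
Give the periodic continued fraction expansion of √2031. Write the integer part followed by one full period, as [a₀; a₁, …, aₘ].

a₀ = ⌊√2031⌋ = 45.
With m₀=0, d₀=1 and mₖ₊₁ = dₖaₖ − mₖ, dₖ₊₁ = (n − mₖ₊₁²)/dₖ, aₖ₊₁ = ⌊(a₀+mₖ₊₁)/dₖ₊₁⌋:
  k=1: m=45, d=6, a=15
  k=2: m=45, d=1, a=90
d=1 and a=2a₀=90 at k=2, so the next step gives (m, d) = (45, 6) again — its k=1 value — and the period has length 2.

[45; 15, 90]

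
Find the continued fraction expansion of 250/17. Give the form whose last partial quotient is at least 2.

250 = 14×17 + 12
17 = 1×12 + 5
12 = 2×5 + 2
5 = 2×2 + 1
2 = 2×1 + 0  (stop)
So 250/17 = [14; 1, 2, 2, 2].

[14; 1, 2, 2, 2]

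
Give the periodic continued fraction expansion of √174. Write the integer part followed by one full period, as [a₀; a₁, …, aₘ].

[13; 5, 4, 5, 26]

a₀ = ⌊√174⌋ = 13.
With m₀=0, d₀=1 and mₖ₊₁ = dₖaₖ − mₖ, dₖ₊₁ = (n − mₖ₊₁²)/dₖ, aₖ₊₁ = ⌊(a₀+mₖ₊₁)/dₖ₊₁⌋:
  k=1: m=13, d=5, a=5
  k=2: m=12, d=6, a=4
  k=3: m=12, d=5, a=5
  k=4: m=13, d=1, a=26
d=1 and a=2a₀=26 at k=4, so the next step gives (m, d) = (13, 5) again — its k=1 value — and the period has length 4.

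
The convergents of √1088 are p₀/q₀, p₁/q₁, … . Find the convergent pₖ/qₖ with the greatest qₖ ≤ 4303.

√1088 = [32; 1, 64, …] (period length 2).
Convergents:
  p_0/q_0 = 32/1
  p_1/q_1 = 33/1
  p_2/q_2 = 2144/65
  p_3/q_3 = 2177/66
  p_4/q_4 = 141472/4289
  p_5/q_5 = 143649/4355
q_4 = 4289 ≤ 4303 < 4355 = q_5, so the answer is 141472/4289.

141472/4289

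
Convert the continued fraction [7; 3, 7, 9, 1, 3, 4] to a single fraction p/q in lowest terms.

Using pₖ = aₖpₖ₋₁ + pₖ₋₂ and qₖ = aₖqₖ₋₁ + qₖ₋₂:
  k=0: a=7, p=7, q=1
  k=1: a=3, p=22, q=3
  k=2: a=7, p=161, q=22
  k=3: a=9, p=1471, q=201
  k=4: a=1, p=1632, q=223
  k=5: a=3, p=6367, q=870
  k=6: a=4, p=27100, q=3703

27100/3703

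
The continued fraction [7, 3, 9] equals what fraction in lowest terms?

Fold from the inside: start with 9/1.
  3 + 1/9 = 28/9
  7 + 9/28 = 205/28

205/28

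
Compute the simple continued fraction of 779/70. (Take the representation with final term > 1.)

779 = 11×70 + 9
70 = 7×9 + 7
9 = 1×7 + 2
7 = 3×2 + 1
2 = 2×1 + 0  (stop)
So 779/70 = [11; 7, 1, 3, 2].

[11; 7, 1, 3, 2]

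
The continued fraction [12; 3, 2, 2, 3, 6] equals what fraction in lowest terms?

Using pₖ = aₖpₖ₋₁ + pₖ₋₂ and qₖ = aₖqₖ₋₁ + qₖ₋₂:
  k=0: a=12, p=12, q=1
  k=1: a=3, p=37, q=3
  k=2: a=2, p=86, q=7
  k=3: a=2, p=209, q=17
  k=4: a=3, p=713, q=58
  k=5: a=6, p=4487, q=365

4487/365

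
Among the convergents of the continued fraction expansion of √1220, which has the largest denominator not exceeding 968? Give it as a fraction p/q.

33706/965

√1220 = [34; 1, 12, 1, 68, …] (period length 4).
Convergents:
  p_0/q_0 = 34/1
  p_1/q_1 = 35/1
  p_2/q_2 = 454/13
  p_3/q_3 = 489/14
  p_4/q_4 = 33706/965
  p_5/q_5 = 34195/979
q_4 = 965 ≤ 968 < 979 = q_5, so the answer is 33706/965.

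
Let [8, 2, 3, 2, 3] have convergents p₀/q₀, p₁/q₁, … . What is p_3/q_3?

Using pₖ = aₖpₖ₋₁ + pₖ₋₂, qₖ = aₖqₖ₋₁ + qₖ₋₂ (with p₋₁=1, p₋₂=0, q₋₁=0, q₋₂=1):
  k=0: a=8, p=8, q=1
  k=1: a=2, p=17, q=2
  k=2: a=3, p=59, q=7
  k=3: a=2, p=135, q=16

135/16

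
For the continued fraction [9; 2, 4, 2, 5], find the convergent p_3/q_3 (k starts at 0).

189/20

Using pₖ = aₖpₖ₋₁ + pₖ₋₂, qₖ = aₖqₖ₋₁ + qₖ₋₂ (with p₋₁=1, p₋₂=0, q₋₁=0, q₋₂=1):
  k=0: a=9, p=9, q=1
  k=1: a=2, p=19, q=2
  k=2: a=4, p=85, q=9
  k=3: a=2, p=189, q=20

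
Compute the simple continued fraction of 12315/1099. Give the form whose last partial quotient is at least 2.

12315 = 11*1099 + 226
1099 = 4*226 + 195
226 = 1*195 + 31
195 = 6*31 + 9
31 = 3*9 + 4
9 = 2*4 + 1
4 = 4*1 + 0  (stop)
So 12315/1099 = [11; 4, 1, 6, 3, 2, 4].

[11; 4, 1, 6, 3, 2, 4]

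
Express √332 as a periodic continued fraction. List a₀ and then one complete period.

[18; 4, 1, 1, 8, 1, 1, 4, 36]

a₀ = ⌊√332⌋ = 18.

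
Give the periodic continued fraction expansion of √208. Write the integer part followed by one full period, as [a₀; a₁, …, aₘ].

[14; 2, 2, 1, 2, 2, 28]

a₀ = ⌊√208⌋ = 14.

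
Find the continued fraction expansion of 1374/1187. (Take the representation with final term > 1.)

1374 = 1*1187 + 187
1187 = 6*187 + 65
187 = 2*65 + 57
65 = 1*57 + 8
57 = 7*8 + 1
8 = 8*1 + 0  (stop)
So 1374/1187 = [1; 6, 2, 1, 7, 8].

[1; 6, 2, 1, 7, 8]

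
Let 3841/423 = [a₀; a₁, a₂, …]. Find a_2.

2

3841 = 9·423 + 34   →  a_0 = 9
423 = 12·34 + 15   →  a_1 = 12
34 = 2·15 + 4   →  a_2 = 2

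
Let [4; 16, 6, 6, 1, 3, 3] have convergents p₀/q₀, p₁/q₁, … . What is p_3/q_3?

Using pₖ = aₖpₖ₋₁ + pₖ₋₂, qₖ = aₖqₖ₋₁ + qₖ₋₂ (with p₋₁=1, p₋₂=0, q₋₁=0, q₋₂=1):
  k=0: a=4, p=4, q=1
  k=1: a=16, p=65, q=16
  k=2: a=6, p=394, q=97
  k=3: a=6, p=2429, q=598

2429/598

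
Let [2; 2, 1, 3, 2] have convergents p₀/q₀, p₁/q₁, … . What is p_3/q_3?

Using pₖ = aₖpₖ₋₁ + pₖ₋₂, qₖ = aₖqₖ₋₁ + qₖ₋₂ (with p₋₁=1, p₋₂=0, q₋₁=0, q₋₂=1):
  k=0: a=2, p=2, q=1
  k=1: a=2, p=5, q=2
  k=2: a=1, p=7, q=3
  k=3: a=3, p=26, q=11

26/11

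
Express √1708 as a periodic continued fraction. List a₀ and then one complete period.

a₀ = ⌊√1708⌋ = 41.
With m₀=0, d₀=1 and mₖ₊₁ = dₖaₖ − mₖ, dₖ₊₁ = (n − mₖ₊₁²)/dₖ, aₖ₊₁ = ⌊(a₀+mₖ₊₁)/dₖ₊₁⌋:
  k=1: m=41, d=27, a=3
  k=2: m=40, d=4, a=20
  k=3: m=40, d=27, a=3
  k=4: m=41, d=1, a=82
d=1 and a=2a₀=82 at k=4, so the next step gives (m, d) = (41, 27) again — its k=1 value — and the period has length 4.

[41; 3, 20, 3, 82]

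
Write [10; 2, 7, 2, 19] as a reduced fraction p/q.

6522/623

Using pₖ = aₖpₖ₋₁ + pₖ₋₂ and qₖ = aₖqₖ₋₁ + qₖ₋₂:
  k=0: a=10, p=10, q=1
  k=1: a=2, p=21, q=2
  k=2: a=7, p=157, q=15
  k=3: a=2, p=335, q=32
  k=4: a=19, p=6522, q=623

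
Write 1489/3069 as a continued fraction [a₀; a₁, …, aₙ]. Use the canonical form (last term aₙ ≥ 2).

[0; 2, 16, 2, 1, 3, 8]

1489 = 0×3069 + 1489
3069 = 2×1489 + 91
1489 = 16×91 + 33
91 = 2×33 + 25
33 = 1×25 + 8
25 = 3×8 + 1
8 = 8×1 + 0  (stop)
So 1489/3069 = [0; 2, 16, 2, 1, 3, 8].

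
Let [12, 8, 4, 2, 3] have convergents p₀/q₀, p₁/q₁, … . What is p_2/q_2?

Using pₖ = aₖpₖ₋₁ + pₖ₋₂, qₖ = aₖqₖ₋₁ + qₖ₋₂ (with p₋₁=1, p₋₂=0, q₋₁=0, q₋₂=1):
  k=0: a=12, p=12, q=1
  k=1: a=8, p=97, q=8
  k=2: a=4, p=400, q=33

400/33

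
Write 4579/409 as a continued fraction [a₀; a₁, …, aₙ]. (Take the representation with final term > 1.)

[11; 5, 8, 1, 8]

4579 = 11*409 + 80
409 = 5*80 + 9
80 = 8*9 + 8
9 = 1*8 + 1
8 = 8*1 + 0  (stop)
So 4579/409 = [11; 5, 8, 1, 8].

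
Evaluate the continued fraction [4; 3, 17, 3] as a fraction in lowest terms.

688/159

Fold from the inside: start with 3/1.
  17 + 1/3 = 52/3
  3 + 3/52 = 159/52
  4 + 52/159 = 688/159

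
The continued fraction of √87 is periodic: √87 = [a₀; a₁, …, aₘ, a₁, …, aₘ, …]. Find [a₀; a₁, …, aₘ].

[9; 3, 18]

a₀ = ⌊√87⌋ = 9.
With m₀=0, d₀=1 and mₖ₊₁ = dₖaₖ − mₖ, dₖ₊₁ = (n − mₖ₊₁²)/dₖ, aₖ₊₁ = ⌊(a₀+mₖ₊₁)/dₖ₊₁⌋:
  k=1: m=9, d=6, a=3
  k=2: m=9, d=1, a=18
d=1 and a=2a₀=18 at k=2, so the next step gives (m, d) = (9, 6) again — its k=1 value — and the period has length 2.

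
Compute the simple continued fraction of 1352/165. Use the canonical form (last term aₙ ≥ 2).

[8; 5, 6, 2, 2]

1352 = 8*165 + 32
165 = 5*32 + 5
32 = 6*5 + 2
5 = 2*2 + 1
2 = 2*1 + 0  (stop)
So 1352/165 = [8; 5, 6, 2, 2].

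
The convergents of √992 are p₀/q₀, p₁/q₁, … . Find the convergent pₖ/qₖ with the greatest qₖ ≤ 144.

3937/125

√992 = [31; 2, 62, …] (period length 2).
Convergents:
  p_0/q_0 = 31/1
  p_1/q_1 = 63/2
  p_2/q_2 = 3937/125
  p_3/q_3 = 7937/252
q_2 = 125 ≤ 144 < 252 = q_3, so the answer is 3937/125.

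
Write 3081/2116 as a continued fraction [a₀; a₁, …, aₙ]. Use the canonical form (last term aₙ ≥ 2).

[1; 2, 5, 5, 3, 5, 2]

3081 = 1·2116 + 965
2116 = 2·965 + 186
965 = 5·186 + 35
186 = 5·35 + 11
35 = 3·11 + 2
11 = 5·2 + 1
2 = 2·1 + 0  (stop)
So 3081/2116 = [1; 2, 5, 5, 3, 5, 2].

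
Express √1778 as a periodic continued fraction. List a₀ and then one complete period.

a₀ = ⌊√1778⌋ = 42.

[42; 6, 84]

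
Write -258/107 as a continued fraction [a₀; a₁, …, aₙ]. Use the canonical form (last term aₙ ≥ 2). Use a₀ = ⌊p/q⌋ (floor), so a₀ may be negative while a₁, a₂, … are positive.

[-3; 1, 1, 2, 3, 6]

-258 = -3×107 + 63
107 = 1×63 + 44
63 = 1×44 + 19
44 = 2×19 + 6
19 = 3×6 + 1
6 = 6×1 + 0  (stop)
So -258/107 = [-3; 1, 1, 2, 3, 6].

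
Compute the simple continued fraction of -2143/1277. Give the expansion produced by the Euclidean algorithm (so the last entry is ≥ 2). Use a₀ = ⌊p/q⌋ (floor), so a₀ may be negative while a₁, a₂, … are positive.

-2143 = -2*1277 + 411
1277 = 3*411 + 44
411 = 9*44 + 15
44 = 2*15 + 14
15 = 1*14 + 1
14 = 14*1 + 0  (stop)
So -2143/1277 = [-2; 3, 9, 2, 1, 14].

[-2; 3, 9, 2, 1, 14]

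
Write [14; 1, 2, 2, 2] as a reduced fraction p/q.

250/17

Using pₖ = aₖpₖ₋₁ + pₖ₋₂ and qₖ = aₖqₖ₋₁ + qₖ₋₂:
  k=0: a=14, p=14, q=1
  k=1: a=1, p=15, q=1
  k=2: a=2, p=44, q=3
  k=3: a=2, p=103, q=7
  k=4: a=2, p=250, q=17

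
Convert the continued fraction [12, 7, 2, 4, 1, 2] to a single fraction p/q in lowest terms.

Fold from the inside: start with 2/1.
  1 + 1/2 = 3/2
  4 + 2/3 = 14/3
  2 + 3/14 = 31/14
  7 + 14/31 = 231/31
  12 + 31/231 = 2803/231

2803/231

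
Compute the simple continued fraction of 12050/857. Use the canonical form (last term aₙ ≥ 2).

12050 = 14×857 + 52
857 = 16×52 + 25
52 = 2×25 + 2
25 = 12×2 + 1
2 = 2×1 + 0  (stop)
So 12050/857 = [14; 16, 2, 12, 2].

[14; 16, 2, 12, 2]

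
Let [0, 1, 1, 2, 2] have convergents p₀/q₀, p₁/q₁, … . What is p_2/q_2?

1/2

Using pₖ = aₖpₖ₋₁ + pₖ₋₂, qₖ = aₖqₖ₋₁ + qₖ₋₂ (with p₋₁=1, p₋₂=0, q₋₁=0, q₋₂=1):
  k=0: a=0, p=0, q=1
  k=1: a=1, p=1, q=1
  k=2: a=1, p=1, q=2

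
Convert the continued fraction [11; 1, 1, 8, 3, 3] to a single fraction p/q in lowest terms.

2029/176

Fold from the inside: start with 3/1.
  3 + 1/3 = 10/3
  8 + 3/10 = 83/10
  1 + 10/83 = 93/83
  1 + 83/93 = 176/93
  11 + 93/176 = 2029/176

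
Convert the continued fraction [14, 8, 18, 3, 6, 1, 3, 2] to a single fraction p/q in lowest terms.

Fold from the inside: start with 2/1.
  3 + 1/2 = 7/2
  1 + 2/7 = 9/7
  6 + 7/9 = 61/9
  3 + 9/61 = 192/61
  18 + 61/192 = 3517/192
  8 + 192/3517 = 28328/3517
  14 + 3517/28328 = 400109/28328

400109/28328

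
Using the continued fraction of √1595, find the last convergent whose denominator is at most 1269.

50441/1263

√1595 = [39; 1, 14, 1, 78, …] (period length 4).
Convergents:
  p_0/q_0 = 39/1
  p_1/q_1 = 40/1
  p_2/q_2 = 599/15
  p_3/q_3 = 639/16
  p_4/q_4 = 50441/1263
  p_5/q_5 = 51080/1279
q_4 = 1263 ≤ 1269 < 1279 = q_5, so the answer is 50441/1263.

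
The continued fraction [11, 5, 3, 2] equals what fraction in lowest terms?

414/37

Using pₖ = aₖpₖ₋₁ + pₖ₋₂ and qₖ = aₖqₖ₋₁ + qₖ₋₂:
  k=0: a=11, p=11, q=1
  k=1: a=5, p=56, q=5
  k=2: a=3, p=179, q=16
  k=3: a=2, p=414, q=37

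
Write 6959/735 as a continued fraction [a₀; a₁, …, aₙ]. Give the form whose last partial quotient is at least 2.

6959 = 9·735 + 344
735 = 2·344 + 47
344 = 7·47 + 15
47 = 3·15 + 2
15 = 7·2 + 1
2 = 2·1 + 0  (stop)
So 6959/735 = [9; 2, 7, 3, 7, 2].

[9; 2, 7, 3, 7, 2]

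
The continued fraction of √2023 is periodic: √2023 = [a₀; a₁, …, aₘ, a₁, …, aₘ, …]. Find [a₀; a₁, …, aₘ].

a₀ = ⌊√2023⌋ = 44.
With m₀=0, d₀=1 and mₖ₊₁ = dₖaₖ − mₖ, dₖ₊₁ = (n − mₖ₊₁²)/dₖ, aₖ₊₁ = ⌊(a₀+mₖ₊₁)/dₖ₊₁⌋:
  k=1: m=44, d=87, a=1
  k=2: m=43, d=2, a=43
  k=3: m=43, d=87, a=1
  k=4: m=44, d=1, a=88
d=1 and a=2a₀=88 at k=4, so the next step gives (m, d) = (44, 87) again — its k=1 value — and the period has length 4.

[44; 1, 43, 1, 88]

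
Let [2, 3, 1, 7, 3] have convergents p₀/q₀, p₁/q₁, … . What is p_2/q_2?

9/4

Using pₖ = aₖpₖ₋₁ + pₖ₋₂, qₖ = aₖqₖ₋₁ + qₖ₋₂ (with p₋₁=1, p₋₂=0, q₋₁=0, q₋₂=1):
  k=0: a=2, p=2, q=1
  k=1: a=3, p=7, q=3
  k=2: a=1, p=9, q=4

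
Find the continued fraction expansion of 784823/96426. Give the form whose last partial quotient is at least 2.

[8; 7, 5, 3, 8, 1, 9, 9]

784823 = 8*96426 + 13415
96426 = 7*13415 + 2521
13415 = 5*2521 + 810
2521 = 3*810 + 91
810 = 8*91 + 82
91 = 1*82 + 9
82 = 9*9 + 1
9 = 9*1 + 0  (stop)
So 784823/96426 = [8; 7, 5, 3, 8, 1, 9, 9].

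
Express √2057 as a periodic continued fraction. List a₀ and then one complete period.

[45; 2, 1, 4, 1, 2, 90]

a₀ = ⌊√2057⌋ = 45.
With m₀=0, d₀=1 and mₖ₊₁ = dₖaₖ − mₖ, dₖ₊₁ = (n − mₖ₊₁²)/dₖ, aₖ₊₁ = ⌊(a₀+mₖ₊₁)/dₖ₊₁⌋:
  k=1: m=45, d=32, a=2
  k=2: m=19, d=53, a=1
  k=3: m=34, d=17, a=4
  k=4: m=34, d=53, a=1
  k=5: m=19, d=32, a=2
  k=6: m=45, d=1, a=90
d=1 and a=2a₀=90 at k=6, so the next step gives (m, d) = (45, 32) again — its k=1 value — and the period has length 6.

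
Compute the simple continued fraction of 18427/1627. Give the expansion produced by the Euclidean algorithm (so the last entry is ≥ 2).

[11; 3, 14, 3, 12]

18427 = 11·1627 + 530
1627 = 3·530 + 37
530 = 14·37 + 12
37 = 3·12 + 1
12 = 12·1 + 0  (stop)
So 18427/1627 = [11; 3, 14, 3, 12].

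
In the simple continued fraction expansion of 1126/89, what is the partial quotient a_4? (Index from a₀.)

1126 = 12·89 + 58   →  a_0 = 12
89 = 1·58 + 31   →  a_1 = 1
58 = 1·31 + 27   →  a_2 = 1
31 = 1·27 + 4   →  a_3 = 1
27 = 6·4 + 3   →  a_4 = 6

6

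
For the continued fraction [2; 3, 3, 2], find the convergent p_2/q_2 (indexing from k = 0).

Using pₖ = aₖpₖ₋₁ + pₖ₋₂, qₖ = aₖqₖ₋₁ + qₖ₋₂ (with p₋₁=1, p₋₂=0, q₋₁=0, q₋₂=1):
  k=0: a=2, p=2, q=1
  k=1: a=3, p=7, q=3
  k=2: a=3, p=23, q=10

23/10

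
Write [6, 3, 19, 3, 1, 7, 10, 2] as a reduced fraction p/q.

Using pₖ = aₖpₖ₋₁ + pₖ₋₂ and qₖ = aₖqₖ₋₁ + qₖ₋₂:
  k=0: a=6, p=6, q=1
  k=1: a=3, p=19, q=3
  k=2: a=19, p=367, q=58
  k=3: a=3, p=1120, q=177
  k=4: a=1, p=1487, q=235
  k=5: a=7, p=11529, q=1822
  k=6: a=10, p=116777, q=18455
  k=7: a=2, p=245083, q=38732

245083/38732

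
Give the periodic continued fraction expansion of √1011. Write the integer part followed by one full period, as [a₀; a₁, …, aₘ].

[31; 1, 3, 1, 9, 1, 3, 1, 62]

a₀ = ⌊√1011⌋ = 31.
With m₀=0, d₀=1 and mₖ₊₁ = dₖaₖ − mₖ, dₖ₊₁ = (n − mₖ₊₁²)/dₖ, aₖ₊₁ = ⌊(a₀+mₖ₊₁)/dₖ₊₁⌋:
  k=1: m=31, d=50, a=1
  k=2: m=19, d=13, a=3
  k=3: m=20, d=47, a=1
  k=4: m=27, d=6, a=9
  k=5: m=27, d=47, a=1
  k=6: m=20, d=13, a=3
  k=7: m=19, d=50, a=1
  k=8: m=31, d=1, a=62
d=1 and a=2a₀=62 at k=8, so the next step gives (m, d) = (31, 50) again — its k=1 value — and the period has length 8.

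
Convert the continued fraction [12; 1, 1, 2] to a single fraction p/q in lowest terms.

63/5

Using pₖ = aₖpₖ₋₁ + pₖ₋₂ and qₖ = aₖqₖ₋₁ + qₖ₋₂:
  k=0: a=12, p=12, q=1
  k=1: a=1, p=13, q=1
  k=2: a=1, p=25, q=2
  k=3: a=2, p=63, q=5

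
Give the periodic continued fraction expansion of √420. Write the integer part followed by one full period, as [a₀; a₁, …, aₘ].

[20; 2, 40]

a₀ = ⌊√420⌋ = 20.
With m₀=0, d₀=1 and mₖ₊₁ = dₖaₖ − mₖ, dₖ₊₁ = (n − mₖ₊₁²)/dₖ, aₖ₊₁ = ⌊(a₀+mₖ₊₁)/dₖ₊₁⌋:
  k=1: m=20, d=20, a=2
  k=2: m=20, d=1, a=40
d=1 and a=2a₀=40 at k=2, so the next step gives (m, d) = (20, 20) again — its k=1 value — and the period has length 2.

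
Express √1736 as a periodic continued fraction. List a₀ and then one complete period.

[41; 1, 1, 1, 82]

a₀ = ⌊√1736⌋ = 41.
With m₀=0, d₀=1 and mₖ₊₁ = dₖaₖ − mₖ, dₖ₊₁ = (n − mₖ₊₁²)/dₖ, aₖ₊₁ = ⌊(a₀+mₖ₊₁)/dₖ₊₁⌋:
  k=1: m=41, d=55, a=1
  k=2: m=14, d=28, a=1
  k=3: m=14, d=55, a=1
  k=4: m=41, d=1, a=82
d=1 and a=2a₀=82 at k=4, so the next step gives (m, d) = (41, 55) again — its k=1 value — and the period has length 4.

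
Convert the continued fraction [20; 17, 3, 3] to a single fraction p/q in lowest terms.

Using pₖ = aₖpₖ₋₁ + pₖ₋₂ and qₖ = aₖqₖ₋₁ + qₖ₋₂:
  k=0: a=20, p=20, q=1
  k=1: a=17, p=341, q=17
  k=2: a=3, p=1043, q=52
  k=3: a=3, p=3470, q=173

3470/173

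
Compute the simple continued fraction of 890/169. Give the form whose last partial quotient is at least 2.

890 = 5*169 + 45
169 = 3*45 + 34
45 = 1*34 + 11
34 = 3*11 + 1
11 = 11*1 + 0  (stop)
So 890/169 = [5; 3, 1, 3, 11].

[5; 3, 1, 3, 11]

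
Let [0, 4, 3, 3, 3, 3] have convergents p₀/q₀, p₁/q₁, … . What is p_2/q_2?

3/13

Using pₖ = aₖpₖ₋₁ + pₖ₋₂, qₖ = aₖqₖ₋₁ + qₖ₋₂ (with p₋₁=1, p₋₂=0, q₋₁=0, q₋₂=1):
  k=0: a=0, p=0, q=1
  k=1: a=4, p=1, q=4
  k=2: a=3, p=3, q=13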